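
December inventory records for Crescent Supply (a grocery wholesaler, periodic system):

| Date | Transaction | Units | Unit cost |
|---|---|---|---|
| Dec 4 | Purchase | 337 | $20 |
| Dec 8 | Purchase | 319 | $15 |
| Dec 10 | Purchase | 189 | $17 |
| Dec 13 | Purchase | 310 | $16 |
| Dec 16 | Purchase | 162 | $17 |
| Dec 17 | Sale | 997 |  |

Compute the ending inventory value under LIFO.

Ending inventory = $6,400

Dec 17, 997 sold [LIFO — newest first]: 162 @ $17 + 310 @ $16 + 189 @ $17 + 319 @ $15 + 17 @ $20 = $16,052
Ending inventory: 320 @ $20 = $6,400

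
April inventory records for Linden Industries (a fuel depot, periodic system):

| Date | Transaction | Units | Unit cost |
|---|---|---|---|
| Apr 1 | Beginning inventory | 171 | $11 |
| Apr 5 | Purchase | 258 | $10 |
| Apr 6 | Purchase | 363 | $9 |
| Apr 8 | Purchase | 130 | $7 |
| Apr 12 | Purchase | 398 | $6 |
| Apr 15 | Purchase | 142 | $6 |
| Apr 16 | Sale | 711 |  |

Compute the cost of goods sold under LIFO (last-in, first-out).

COGS = $4,519

Apr 16, 711 sold [LIFO — newest first]: 142 @ $6 + 398 @ $6 + 130 @ $7 + 41 @ $9 = $4,519
Ending inventory: 171 @ $11 + 258 @ $10 + 322 @ $9 = $7,359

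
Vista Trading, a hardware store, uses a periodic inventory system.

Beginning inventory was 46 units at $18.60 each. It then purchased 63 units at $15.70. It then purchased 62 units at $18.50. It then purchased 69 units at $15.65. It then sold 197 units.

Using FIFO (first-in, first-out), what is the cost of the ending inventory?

Sale 1 (197) [FIFO — oldest first]: 46 @ $18.60 + 63 @ $15.70 + 62 @ $18.50 + 26 @ $15.65 = $3,398.60
Ending inventory: 43 @ $15.65 = $672.95
Check: goods available $4,071.55 = COGS $3,398.60 + ending $672.95

Ending inventory = $672.95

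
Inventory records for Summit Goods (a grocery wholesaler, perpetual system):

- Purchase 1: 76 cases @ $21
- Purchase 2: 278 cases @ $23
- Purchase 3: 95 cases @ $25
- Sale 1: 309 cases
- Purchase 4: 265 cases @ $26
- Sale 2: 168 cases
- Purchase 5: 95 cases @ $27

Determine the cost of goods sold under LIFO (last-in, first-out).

Sale 1 (309) [LIFO — newest first]: 95 @ $25 + 214 @ $23 = $7,297
Sale 2 (168) [LIFO — newest first]: 168 @ $26 = $4,368
Total COGS = $7,297 + $4,368 = $11,665
Ending inventory: 76 @ $21 + 64 @ $23 + 97 @ $26 + 95 @ $27 = $8,155
Check: goods available $19,820 = COGS $11,665 + ending $8,155

COGS = $11,665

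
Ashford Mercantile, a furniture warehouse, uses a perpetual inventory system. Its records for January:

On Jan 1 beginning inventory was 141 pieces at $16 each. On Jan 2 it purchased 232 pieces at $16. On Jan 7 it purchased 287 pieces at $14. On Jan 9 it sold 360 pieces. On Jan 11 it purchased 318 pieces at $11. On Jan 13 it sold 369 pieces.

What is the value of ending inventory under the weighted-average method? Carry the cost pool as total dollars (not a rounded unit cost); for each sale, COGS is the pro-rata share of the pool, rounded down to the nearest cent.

After Jan 1: 141 on hand, pool $2,256.00 (≈ $16.0000 each)
After Jan 2: 373 on hand, pool $5,968.00 (≈ $16.0000 each)
After Jan 7: 660 on hand, pool $9,986.00 (≈ $15.1303 each)
Jan 9, sell 360: 360/660 × $9,986.00 → $5,446.90
After Jan 11: 618 on hand, pool $8,037.10 (≈ $13.0050 each)
Jan 13, sell 369: 369/618 × $8,037.10 → $4,798.85
Total COGS = $5,446.90 + $4,798.85 = $10,245.75
Ending inventory (cost pool remaining) = $3,238.25
Check: goods available $13,484.00 = COGS $10,245.75 + ending $3,238.25

Ending inventory = $3,238.25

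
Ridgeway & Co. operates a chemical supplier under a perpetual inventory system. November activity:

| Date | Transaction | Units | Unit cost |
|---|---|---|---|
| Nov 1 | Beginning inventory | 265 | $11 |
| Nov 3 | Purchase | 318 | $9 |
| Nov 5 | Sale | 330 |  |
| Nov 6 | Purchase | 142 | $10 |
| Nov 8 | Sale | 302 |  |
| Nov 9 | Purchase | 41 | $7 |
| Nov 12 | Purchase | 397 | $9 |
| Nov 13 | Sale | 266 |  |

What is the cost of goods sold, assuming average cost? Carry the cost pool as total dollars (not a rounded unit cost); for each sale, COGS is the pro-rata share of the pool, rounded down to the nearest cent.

After Nov 1: 265 on hand, pool $2,915.00 (≈ $11.0000 each)
After Nov 3: 583 on hand, pool $5,777.00 (≈ $9.9091 each)
Nov 5, sell 330: 330/583 × $5,777.00 → $3,270.00
After Nov 6: 395 on hand, pool $3,927.00 (≈ $9.9418 each)
Nov 8, sell 302: 302/395 × $3,927.00 → $3,002.41
After Nov 9: 134 on hand, pool $1,211.59 (≈ $9.0417 each)
After Nov 12: 531 on hand, pool $4,784.59 (≈ $9.0105 each)
Nov 13, sell 266: 266/531 × $4,784.59 → $2,396.80
Total COGS = $3,270.00 + $3,002.41 + $2,396.80 = $8,669.21
Ending inventory (cost pool remaining) = $2,387.79

COGS = $8,669.21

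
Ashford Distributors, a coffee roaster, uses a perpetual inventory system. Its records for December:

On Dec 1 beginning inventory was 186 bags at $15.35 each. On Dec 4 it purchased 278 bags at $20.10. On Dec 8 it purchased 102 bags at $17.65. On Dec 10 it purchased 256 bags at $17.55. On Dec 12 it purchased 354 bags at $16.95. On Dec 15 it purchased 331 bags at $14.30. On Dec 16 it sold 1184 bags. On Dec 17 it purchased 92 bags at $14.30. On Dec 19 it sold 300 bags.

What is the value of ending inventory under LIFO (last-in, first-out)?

Ending inventory = $1,765.25

Dec 16, 1184 sold [LIFO — newest first]: 331 @ $14.30 + 354 @ $16.95 + 256 @ $17.55 + 102 @ $17.65 + 141 @ $20.10 = $19,860.80
Dec 19, 300 sold [LIFO — newest first]: 92 @ $14.30 + 137 @ $20.10 + 71 @ $15.35 = $5,159.15
Total COGS = $19,860.80 + $5,159.15 = $25,019.95
Ending inventory: 115 @ $15.35 = $1,765.25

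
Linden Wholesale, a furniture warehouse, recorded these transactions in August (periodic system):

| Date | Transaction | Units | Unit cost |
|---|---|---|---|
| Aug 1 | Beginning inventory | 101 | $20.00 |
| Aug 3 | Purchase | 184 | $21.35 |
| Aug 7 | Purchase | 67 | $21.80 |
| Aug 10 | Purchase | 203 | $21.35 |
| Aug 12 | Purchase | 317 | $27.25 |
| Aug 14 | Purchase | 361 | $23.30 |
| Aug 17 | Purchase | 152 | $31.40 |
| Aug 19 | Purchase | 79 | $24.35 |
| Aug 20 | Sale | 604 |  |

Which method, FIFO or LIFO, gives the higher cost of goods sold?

LIFO

FIFO COGS: 101 @ $20.00 + 184 @ $21.35 + 67 @ $21.80 + 203 @ $21.35 + 49 @ $27.25 = $13,078.30
LIFO COGS: 79 @ $24.35 + 152 @ $31.40 + 361 @ $23.30 + 12 @ $27.25 = $15,434.75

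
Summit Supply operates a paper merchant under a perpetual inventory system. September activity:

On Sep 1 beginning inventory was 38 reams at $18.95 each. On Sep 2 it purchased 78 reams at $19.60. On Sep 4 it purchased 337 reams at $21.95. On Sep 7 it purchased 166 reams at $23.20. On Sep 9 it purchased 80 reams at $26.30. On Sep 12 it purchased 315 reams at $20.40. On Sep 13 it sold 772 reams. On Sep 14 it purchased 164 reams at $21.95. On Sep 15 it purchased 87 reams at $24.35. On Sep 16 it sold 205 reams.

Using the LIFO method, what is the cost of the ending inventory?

Sep 13, 772 sold [LIFO — newest first]: 315 @ $20.40 + 80 @ $26.30 + 166 @ $23.20 + 211 @ $21.95 = $17,012.65
Sep 16, 205 sold [LIFO — newest first]: 87 @ $24.35 + 118 @ $21.95 = $4,708.55
Total COGS = $17,012.65 + $4,708.55 = $21,721.20
Ending inventory: 38 @ $18.95 + 78 @ $19.60 + 126 @ $21.95 + 46 @ $21.95 = $6,024.30

Ending inventory = $6,024.30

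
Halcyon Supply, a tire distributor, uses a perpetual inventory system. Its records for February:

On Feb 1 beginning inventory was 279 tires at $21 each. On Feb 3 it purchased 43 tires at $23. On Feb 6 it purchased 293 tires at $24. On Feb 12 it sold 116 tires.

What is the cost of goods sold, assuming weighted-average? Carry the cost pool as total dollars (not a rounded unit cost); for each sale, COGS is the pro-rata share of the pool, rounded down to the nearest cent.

COGS = $2,618.01

After Feb 1: 279 on hand, pool $5,859.00 (≈ $21.0000 each)
After Feb 3: 322 on hand, pool $6,848.00 (≈ $21.2671 each)
After Feb 6: 615 on hand, pool $13,880.00 (≈ $22.5691 each)
Feb 12, sell 116: 116/615 × $13,880.00 → $2,618.01
Ending inventory (cost pool remaining) = $11,261.99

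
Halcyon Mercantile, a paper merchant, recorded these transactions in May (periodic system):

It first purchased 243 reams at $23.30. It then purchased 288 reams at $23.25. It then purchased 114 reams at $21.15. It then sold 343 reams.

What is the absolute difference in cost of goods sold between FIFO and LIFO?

FIFO COGS: 243 @ $23.30 + 100 @ $23.25 = $7,986.90
LIFO COGS: 114 @ $21.15 + 229 @ $23.25 = $7,735.35
Difference = |$7,986.90 − $7,735.35| = $251.55

$251.55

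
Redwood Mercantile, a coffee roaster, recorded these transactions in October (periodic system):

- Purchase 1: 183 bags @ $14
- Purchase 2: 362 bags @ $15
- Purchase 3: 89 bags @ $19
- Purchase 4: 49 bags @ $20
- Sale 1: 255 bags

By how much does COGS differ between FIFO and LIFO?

FIFO COGS: 183 @ $14 + 72 @ $15 = $3,642
LIFO COGS: 49 @ $20 + 89 @ $19 + 117 @ $15 = $4,426
Difference = |$3,642 − $4,426| = $784

$784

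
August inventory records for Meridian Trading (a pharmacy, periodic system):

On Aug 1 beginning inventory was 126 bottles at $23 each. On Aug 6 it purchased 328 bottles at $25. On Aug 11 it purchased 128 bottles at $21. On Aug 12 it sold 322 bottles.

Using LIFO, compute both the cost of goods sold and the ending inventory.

Aug 12, 322 sold [LIFO — newest first]: 128 @ $21 + 194 @ $25 = $7,538
Ending inventory: 126 @ $23 + 134 @ $25 = $6,248
Check: goods available $13,786 = COGS $7,538 + ending $6,248

COGS = $7,538; ending inventory = $6,248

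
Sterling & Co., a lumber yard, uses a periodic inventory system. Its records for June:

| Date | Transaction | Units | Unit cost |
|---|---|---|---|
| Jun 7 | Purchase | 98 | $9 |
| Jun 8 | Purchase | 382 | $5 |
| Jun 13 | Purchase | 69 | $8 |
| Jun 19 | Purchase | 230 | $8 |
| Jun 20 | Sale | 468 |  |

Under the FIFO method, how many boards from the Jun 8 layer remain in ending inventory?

12

Jun 20, 468 sold [FIFO — oldest first]: 98 @ $9 + 370 @ $5 = $2,732
Ending inventory: 12 @ $5 + 69 @ $8 + 230 @ $8 = $2,452
Check: goods available $5,184 = COGS $2,732 + ending $2,452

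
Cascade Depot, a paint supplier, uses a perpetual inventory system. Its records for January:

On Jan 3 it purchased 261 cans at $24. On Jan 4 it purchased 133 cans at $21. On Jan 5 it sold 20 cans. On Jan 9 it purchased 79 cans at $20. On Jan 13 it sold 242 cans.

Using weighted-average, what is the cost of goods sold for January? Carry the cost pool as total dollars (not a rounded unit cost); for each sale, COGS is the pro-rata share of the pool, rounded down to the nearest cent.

COGS = $5,896.59

After Jan 3: 261 on hand, pool $6,264.00 (≈ $24.0000 each)
After Jan 4: 394 on hand, pool $9,057.00 (≈ $22.9873 each)
Jan 5, sell 20: 20/394 × $9,057.00 → $459.74
After Jan 9: 453 on hand, pool $10,177.26 (≈ $22.4664 each)
Jan 13, sell 242: 242/453 × $10,177.26 → $5,436.85
Total COGS = $459.74 + $5,436.85 = $5,896.59
Ending inventory (cost pool remaining) = $4,740.41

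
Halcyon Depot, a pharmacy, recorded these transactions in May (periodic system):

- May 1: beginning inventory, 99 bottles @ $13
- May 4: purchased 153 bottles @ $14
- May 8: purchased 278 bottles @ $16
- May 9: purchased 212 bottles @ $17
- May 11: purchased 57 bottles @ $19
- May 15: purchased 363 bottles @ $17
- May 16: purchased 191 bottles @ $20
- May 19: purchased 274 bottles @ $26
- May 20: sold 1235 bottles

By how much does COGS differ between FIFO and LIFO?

$3,815

FIFO COGS: 99 @ $13 + 153 @ $14 + 278 @ $16 + 212 @ $17 + 57 @ $19 + 363 @ $17 + 73 @ $20 = $20,195
LIFO COGS: 274 @ $26 + 191 @ $20 + 363 @ $17 + 57 @ $19 + 212 @ $17 + 138 @ $16 = $24,010
Difference = |$20,195 − $24,010| = $3,815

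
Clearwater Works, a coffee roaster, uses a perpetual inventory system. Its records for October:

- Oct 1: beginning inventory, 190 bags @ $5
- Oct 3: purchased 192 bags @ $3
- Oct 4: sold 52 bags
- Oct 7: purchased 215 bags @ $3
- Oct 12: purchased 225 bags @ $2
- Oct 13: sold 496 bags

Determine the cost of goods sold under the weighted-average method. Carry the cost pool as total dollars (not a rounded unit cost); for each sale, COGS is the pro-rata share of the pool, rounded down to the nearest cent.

COGS = $1,762.24

After Oct 1: 190 on hand, pool $950.00 (≈ $5.0000 each)
After Oct 3: 382 on hand, pool $1,526.00 (≈ $3.9948 each)
Oct 4, sell 52: 52/382 × $1,526.00 → $207.72
After Oct 7: 545 on hand, pool $1,963.28 (≈ $3.6023 each)
After Oct 12: 770 on hand, pool $2,413.28 (≈ $3.1341 each)
Oct 13, sell 496: 496/770 × $2,413.28 → $1,554.52
Total COGS = $207.72 + $1,554.52 = $1,762.24
Ending inventory (cost pool remaining) = $858.76
Check: goods available $2,621.00 = COGS $1,762.24 + ending $858.76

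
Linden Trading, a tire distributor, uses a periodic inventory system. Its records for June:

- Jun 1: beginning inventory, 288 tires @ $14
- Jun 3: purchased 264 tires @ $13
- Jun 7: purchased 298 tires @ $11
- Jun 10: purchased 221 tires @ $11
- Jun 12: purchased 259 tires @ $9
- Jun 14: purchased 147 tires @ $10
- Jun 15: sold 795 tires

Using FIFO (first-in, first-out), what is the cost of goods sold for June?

COGS = $10,137

Jun 15, 795 sold [FIFO — oldest first]: 288 @ $14 + 264 @ $13 + 243 @ $11 = $10,137
Ending inventory: 55 @ $11 + 221 @ $11 + 259 @ $9 + 147 @ $10 = $6,837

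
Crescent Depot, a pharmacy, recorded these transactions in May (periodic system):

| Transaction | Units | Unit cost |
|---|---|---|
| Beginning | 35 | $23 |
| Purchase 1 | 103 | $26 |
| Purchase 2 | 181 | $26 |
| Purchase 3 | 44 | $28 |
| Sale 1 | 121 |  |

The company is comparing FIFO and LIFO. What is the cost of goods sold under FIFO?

COGS = $3,041

FIFO COGS: 35 @ $23 + 86 @ $26 = $3,041
LIFO COGS: 44 @ $28 + 77 @ $26 = $3,234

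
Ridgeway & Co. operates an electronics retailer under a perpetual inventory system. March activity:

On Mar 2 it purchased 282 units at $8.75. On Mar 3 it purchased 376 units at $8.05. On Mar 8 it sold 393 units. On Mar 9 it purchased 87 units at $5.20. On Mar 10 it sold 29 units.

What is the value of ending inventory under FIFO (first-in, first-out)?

Mar 8, 393 sold [FIFO — oldest first]: 282 @ $8.75 + 111 @ $8.05 = $3,361.05
Mar 10, 29 sold [FIFO — oldest first]: 29 @ $8.05 = $233.45
Total COGS = $3,361.05 + $233.45 = $3,594.50
Ending inventory: 236 @ $8.05 + 87 @ $5.20 = $2,352.20

Ending inventory = $2,352.20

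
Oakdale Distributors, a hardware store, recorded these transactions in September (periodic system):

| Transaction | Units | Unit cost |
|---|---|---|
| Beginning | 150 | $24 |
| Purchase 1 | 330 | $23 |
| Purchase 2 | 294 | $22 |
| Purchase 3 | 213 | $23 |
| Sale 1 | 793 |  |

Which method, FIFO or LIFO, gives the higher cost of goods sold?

FIFO COGS: 150 @ $24 + 330 @ $23 + 294 @ $22 + 19 @ $23 = $18,095
LIFO COGS: 213 @ $23 + 294 @ $22 + 286 @ $23 = $17,945

FIFO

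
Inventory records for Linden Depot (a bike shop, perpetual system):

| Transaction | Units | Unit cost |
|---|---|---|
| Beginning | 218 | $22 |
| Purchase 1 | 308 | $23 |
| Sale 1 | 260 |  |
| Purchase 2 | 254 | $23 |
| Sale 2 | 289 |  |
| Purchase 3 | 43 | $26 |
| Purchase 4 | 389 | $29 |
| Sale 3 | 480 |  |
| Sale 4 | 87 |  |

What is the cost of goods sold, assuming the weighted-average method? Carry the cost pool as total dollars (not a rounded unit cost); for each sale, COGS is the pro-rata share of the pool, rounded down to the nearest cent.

After Beginning: 218 on hand, pool $4,796.00 (≈ $22.0000 each)
After Purchase 1: 526 on hand, pool $11,880.00 (≈ $22.5856 each)
Sale 1, sell 260: 260/526 × $11,880.00 → $5,872.24
After Purchase 2: 520 on hand, pool $11,849.76 (≈ $22.7880 each)
Sale 2, sell 289: 289/520 × $11,849.76 → $6,585.73
After Purchase 3: 274 on hand, pool $6,382.03 (≈ $23.2921 each)
After Purchase 4: 663 on hand, pool $17,663.03 (≈ $26.6411 each)
Sale 3, sell 480: 480/663 × $17,663.03 → $12,787.71
Sale 4, sell 87: 87/183 × $4,875.32 → $2,317.77
Total COGS = $5,872.24 + $6,585.73 + $12,787.71 + $2,317.77 = $27,563.45
Ending inventory (cost pool remaining) = $2,557.55

COGS = $27,563.45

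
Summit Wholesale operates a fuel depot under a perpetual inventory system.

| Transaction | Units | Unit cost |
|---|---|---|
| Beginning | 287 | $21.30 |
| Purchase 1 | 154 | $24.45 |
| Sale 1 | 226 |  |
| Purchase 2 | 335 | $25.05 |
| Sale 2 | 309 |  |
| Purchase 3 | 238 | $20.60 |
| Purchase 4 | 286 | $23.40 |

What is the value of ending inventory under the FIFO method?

Ending inventory = $17,632.25

Sale 1 (226) [FIFO — oldest first]: 226 @ $21.30 = $4,813.80
Sale 2 (309) [FIFO — oldest first]: 61 @ $21.30 + 154 @ $24.45 + 94 @ $25.05 = $7,419.30
Total COGS = $4,813.80 + $7,419.30 = $12,233.10
Ending inventory: 241 @ $25.05 + 238 @ $20.60 + 286 @ $23.40 = $17,632.25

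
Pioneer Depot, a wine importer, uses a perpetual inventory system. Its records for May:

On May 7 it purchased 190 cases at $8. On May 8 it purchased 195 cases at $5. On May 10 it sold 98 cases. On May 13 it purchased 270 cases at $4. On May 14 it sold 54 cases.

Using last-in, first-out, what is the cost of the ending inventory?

May 10, 98 sold [LIFO — newest first]: 98 @ $5 = $490
May 14, 54 sold [LIFO — newest first]: 54 @ $4 = $216
Total COGS = $490 + $216 = $706
Ending inventory: 190 @ $8 + 97 @ $5 + 216 @ $4 = $2,869
Check: goods available $3,575 = COGS $706 + ending $2,869

Ending inventory = $2,869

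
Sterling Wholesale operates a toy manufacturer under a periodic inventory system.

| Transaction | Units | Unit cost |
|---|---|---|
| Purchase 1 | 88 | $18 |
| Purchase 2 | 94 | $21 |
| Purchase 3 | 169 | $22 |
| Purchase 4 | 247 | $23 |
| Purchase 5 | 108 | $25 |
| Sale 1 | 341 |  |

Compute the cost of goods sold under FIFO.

Sale 1 (341) [FIFO — oldest first]: 88 @ $18 + 94 @ $21 + 159 @ $22 = $7,056
Ending inventory: 10 @ $22 + 247 @ $23 + 108 @ $25 = $8,601

COGS = $7,056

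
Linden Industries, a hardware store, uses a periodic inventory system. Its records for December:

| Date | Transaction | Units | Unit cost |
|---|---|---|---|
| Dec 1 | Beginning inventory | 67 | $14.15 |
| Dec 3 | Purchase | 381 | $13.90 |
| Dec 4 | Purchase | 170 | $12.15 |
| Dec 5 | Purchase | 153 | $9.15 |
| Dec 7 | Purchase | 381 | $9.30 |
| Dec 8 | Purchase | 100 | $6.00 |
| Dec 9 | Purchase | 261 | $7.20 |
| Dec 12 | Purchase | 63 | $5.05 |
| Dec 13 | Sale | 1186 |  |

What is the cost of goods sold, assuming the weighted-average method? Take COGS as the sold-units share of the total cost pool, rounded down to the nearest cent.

COGS = $12,078.27

Dec 13, sell 1186: 1186/1576 × $16,050.05 → $12,078.27
Ending inventory (cost pool remaining) = $3,971.78
Check: goods available $16,050.05 = COGS $12,078.27 + ending $3,971.78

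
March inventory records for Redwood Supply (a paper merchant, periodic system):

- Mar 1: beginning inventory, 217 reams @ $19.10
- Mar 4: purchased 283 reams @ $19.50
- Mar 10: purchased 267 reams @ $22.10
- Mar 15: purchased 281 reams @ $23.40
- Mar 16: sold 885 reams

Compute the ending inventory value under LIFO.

Ending inventory = $3,113.30

Mar 16, 885 sold [LIFO — newest first]: 281 @ $23.40 + 267 @ $22.10 + 283 @ $19.50 + 54 @ $19.10 = $19,026.00
Ending inventory: 163 @ $19.10 = $3,113.30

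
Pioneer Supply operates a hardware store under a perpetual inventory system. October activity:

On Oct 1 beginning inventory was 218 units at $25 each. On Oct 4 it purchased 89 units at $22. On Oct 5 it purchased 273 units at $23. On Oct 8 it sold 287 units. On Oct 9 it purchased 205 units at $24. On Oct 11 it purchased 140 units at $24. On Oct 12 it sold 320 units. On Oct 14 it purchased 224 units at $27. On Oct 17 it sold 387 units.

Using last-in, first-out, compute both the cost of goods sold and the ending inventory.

Oct 8, 287 sold [LIFO — newest first]: 273 @ $23 + 14 @ $22 = $6,587
Oct 12, 320 sold [LIFO — newest first]: 140 @ $24 + 180 @ $24 = $7,680
Oct 17, 387 sold [LIFO — newest first]: 224 @ $27 + 25 @ $24 + 75 @ $22 + 63 @ $25 = $9,873
Total COGS = $6,587 + $7,680 + $9,873 = $24,140
Ending inventory: 155 @ $25 = $3,875

COGS = $24,140; ending inventory = $3,875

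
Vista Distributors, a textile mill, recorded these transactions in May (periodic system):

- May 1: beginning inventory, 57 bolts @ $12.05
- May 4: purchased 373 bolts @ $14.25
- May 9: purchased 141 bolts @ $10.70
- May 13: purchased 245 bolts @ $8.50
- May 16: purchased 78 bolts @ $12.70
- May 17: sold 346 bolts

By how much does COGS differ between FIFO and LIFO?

$1,485.90

FIFO COGS: 57 @ $12.05 + 289 @ $14.25 = $4,805.10
LIFO COGS: 78 @ $12.70 + 245 @ $8.50 + 23 @ $10.70 = $3,319.20
Difference = |$4,805.10 − $3,319.20| = $1,485.90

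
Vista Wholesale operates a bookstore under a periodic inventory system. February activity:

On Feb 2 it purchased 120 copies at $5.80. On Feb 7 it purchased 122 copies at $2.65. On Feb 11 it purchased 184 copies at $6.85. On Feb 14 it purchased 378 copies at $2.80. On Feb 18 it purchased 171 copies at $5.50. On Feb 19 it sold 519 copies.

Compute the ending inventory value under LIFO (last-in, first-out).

Feb 19, 519 sold [LIFO — newest first]: 171 @ $5.50 + 348 @ $2.80 = $1,914.90
Ending inventory: 120 @ $5.80 + 122 @ $2.65 + 184 @ $6.85 + 30 @ $2.80 = $2,363.70

Ending inventory = $2,363.70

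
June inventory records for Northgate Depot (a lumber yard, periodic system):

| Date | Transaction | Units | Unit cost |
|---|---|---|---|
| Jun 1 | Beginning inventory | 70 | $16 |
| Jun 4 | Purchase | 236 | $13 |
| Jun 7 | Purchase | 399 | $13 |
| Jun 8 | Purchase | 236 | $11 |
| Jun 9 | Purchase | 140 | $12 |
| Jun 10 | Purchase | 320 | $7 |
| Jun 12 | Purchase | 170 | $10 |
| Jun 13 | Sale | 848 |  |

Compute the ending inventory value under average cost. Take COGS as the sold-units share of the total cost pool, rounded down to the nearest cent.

Jun 13, sell 848: 848/1571 × $17,591.00 → $9,495.33
Ending inventory (cost pool remaining) = $8,095.67
Check: goods available $17,591.00 = COGS $9,495.33 + ending $8,095.67

Ending inventory = $8,095.67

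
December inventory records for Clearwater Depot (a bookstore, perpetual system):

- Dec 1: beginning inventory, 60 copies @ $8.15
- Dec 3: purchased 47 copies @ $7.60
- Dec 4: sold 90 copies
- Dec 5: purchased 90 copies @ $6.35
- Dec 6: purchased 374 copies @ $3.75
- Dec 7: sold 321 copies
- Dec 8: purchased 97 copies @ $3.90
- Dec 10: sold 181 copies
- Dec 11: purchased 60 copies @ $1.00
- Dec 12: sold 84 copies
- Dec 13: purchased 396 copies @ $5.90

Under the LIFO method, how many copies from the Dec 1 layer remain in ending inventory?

17

Dec 4, 90 sold [LIFO — newest first]: 47 @ $7.60 + 43 @ $8.15 = $707.65
Dec 7, 321 sold [LIFO — newest first]: 321 @ $3.75 = $1,203.75
Dec 10, 181 sold [LIFO — newest first]: 97 @ $3.90 + 53 @ $3.75 + 31 @ $6.35 = $773.90
Dec 12, 84 sold [LIFO — newest first]: 60 @ $1.00 + 24 @ $6.35 = $212.40
Total COGS = $707.65 + $1,203.75 + $773.90 + $212.40 = $2,897.70
Ending inventory: 17 @ $8.15 + 35 @ $6.35 + 396 @ $5.90 = $2,697.20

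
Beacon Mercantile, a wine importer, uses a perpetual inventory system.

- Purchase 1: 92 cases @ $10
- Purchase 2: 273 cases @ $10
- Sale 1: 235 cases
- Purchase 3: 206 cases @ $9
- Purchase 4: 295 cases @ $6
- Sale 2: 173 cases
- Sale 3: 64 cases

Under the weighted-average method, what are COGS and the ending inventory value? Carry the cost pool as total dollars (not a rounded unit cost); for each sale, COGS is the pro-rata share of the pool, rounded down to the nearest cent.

After Purchase 1: 92 on hand, pool $920.00 (≈ $10.0000 each)
After Purchase 2: 365 on hand, pool $3,650.00 (≈ $10.0000 each)
Sale 1, sell 235: 235/365 × $3,650.00 → $2,350.00
After Purchase 3: 336 on hand, pool $3,154.00 (≈ $9.3869 each)
After Purchase 4: 631 on hand, pool $4,924.00 (≈ $7.8035 each)
Sale 2, sell 173: 173/631 × $4,924.00 → $1,350.00
Sale 3, sell 64: 64/458 × $3,574.00 → $499.42
Total COGS = $2,350.00 + $1,350.00 + $499.42 = $4,199.42
Ending inventory (cost pool remaining) = $3,074.58

COGS = $4,199.42; ending inventory = $3,074.58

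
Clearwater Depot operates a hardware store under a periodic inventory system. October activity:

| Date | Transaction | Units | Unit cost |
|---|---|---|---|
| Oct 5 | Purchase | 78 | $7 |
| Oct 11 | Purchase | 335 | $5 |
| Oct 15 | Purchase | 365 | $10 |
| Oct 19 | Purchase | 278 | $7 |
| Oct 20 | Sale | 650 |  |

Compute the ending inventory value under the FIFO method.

Oct 20, 650 sold [FIFO — oldest first]: 78 @ $7 + 335 @ $5 + 237 @ $10 = $4,591
Ending inventory: 128 @ $10 + 278 @ $7 = $3,226
Check: goods available $7,817 = COGS $4,591 + ending $3,226

Ending inventory = $3,226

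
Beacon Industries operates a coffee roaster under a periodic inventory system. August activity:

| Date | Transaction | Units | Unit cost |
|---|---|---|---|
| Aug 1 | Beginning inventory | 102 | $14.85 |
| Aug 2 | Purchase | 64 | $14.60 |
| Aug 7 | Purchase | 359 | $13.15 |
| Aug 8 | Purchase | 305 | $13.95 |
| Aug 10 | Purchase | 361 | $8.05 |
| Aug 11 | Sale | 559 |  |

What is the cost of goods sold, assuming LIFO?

Aug 11, 559 sold [LIFO — newest first]: 361 @ $8.05 + 198 @ $13.95 = $5,668.15
Ending inventory: 102 @ $14.85 + 64 @ $14.60 + 359 @ $13.15 + 107 @ $13.95 = $8,662.60

COGS = $5,668.15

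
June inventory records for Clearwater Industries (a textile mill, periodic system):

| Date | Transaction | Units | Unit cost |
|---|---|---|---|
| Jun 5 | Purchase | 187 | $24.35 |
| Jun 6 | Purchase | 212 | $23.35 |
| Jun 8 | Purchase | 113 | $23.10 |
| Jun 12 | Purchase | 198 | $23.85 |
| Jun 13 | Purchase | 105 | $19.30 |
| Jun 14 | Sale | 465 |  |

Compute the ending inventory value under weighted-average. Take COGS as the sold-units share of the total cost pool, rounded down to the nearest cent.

Ending inventory = $8,100.57

Jun 14, sell 465: 465/815 × $18,862.75 → $10,762.18
Ending inventory (cost pool remaining) = $8,100.57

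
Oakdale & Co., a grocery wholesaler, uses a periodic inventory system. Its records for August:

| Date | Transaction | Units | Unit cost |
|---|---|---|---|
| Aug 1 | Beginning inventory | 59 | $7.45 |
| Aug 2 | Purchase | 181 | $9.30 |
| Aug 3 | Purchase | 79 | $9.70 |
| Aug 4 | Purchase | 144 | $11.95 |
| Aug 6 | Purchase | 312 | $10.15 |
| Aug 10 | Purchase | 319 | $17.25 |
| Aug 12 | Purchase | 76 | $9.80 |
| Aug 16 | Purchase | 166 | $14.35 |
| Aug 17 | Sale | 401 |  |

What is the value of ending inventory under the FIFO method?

Aug 17, 401 sold [FIFO — oldest first]: 59 @ $7.45 + 181 @ $9.30 + 79 @ $9.70 + 82 @ $11.95 = $3,869.05
Ending inventory: 62 @ $11.95 + 312 @ $10.15 + 319 @ $17.25 + 76 @ $9.80 + 166 @ $14.35 = $12,537.35
Check: goods available $16,406.40 = COGS $3,869.05 + ending $12,537.35

Ending inventory = $12,537.35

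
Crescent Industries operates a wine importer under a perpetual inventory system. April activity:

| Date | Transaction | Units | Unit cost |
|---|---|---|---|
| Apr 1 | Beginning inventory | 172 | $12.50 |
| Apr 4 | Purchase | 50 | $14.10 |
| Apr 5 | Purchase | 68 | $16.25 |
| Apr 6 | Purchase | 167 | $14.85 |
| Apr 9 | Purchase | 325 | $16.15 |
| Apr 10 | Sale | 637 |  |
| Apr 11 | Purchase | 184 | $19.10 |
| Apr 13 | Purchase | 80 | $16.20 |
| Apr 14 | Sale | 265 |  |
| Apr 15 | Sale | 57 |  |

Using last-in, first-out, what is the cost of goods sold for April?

COGS = $15,411.60

Apr 10, 637 sold [LIFO — newest first]: 325 @ $16.15 + 167 @ $14.85 + 68 @ $16.25 + 50 @ $14.10 + 27 @ $12.50 = $9,876.20
Apr 14, 265 sold [LIFO — newest first]: 80 @ $16.20 + 184 @ $19.10 + 1 @ $12.50 = $4,822.90
Apr 15, 57 sold [LIFO — newest first]: 57 @ $12.50 = $712.50
Total COGS = $9,876.20 + $4,822.90 + $712.50 = $15,411.60
Ending inventory: 87 @ $12.50 = $1,087.50
Check: goods available $16,499.10 = COGS $15,411.60 + ending $1,087.50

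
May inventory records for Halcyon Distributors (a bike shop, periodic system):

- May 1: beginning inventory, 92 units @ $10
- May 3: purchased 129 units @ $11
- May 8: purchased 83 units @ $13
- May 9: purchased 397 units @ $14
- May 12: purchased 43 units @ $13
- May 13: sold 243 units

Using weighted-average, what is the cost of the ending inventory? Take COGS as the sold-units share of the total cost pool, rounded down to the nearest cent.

May 13, sell 243: 243/744 × $9,535.00 → $3,114.25
Ending inventory (cost pool remaining) = $6,420.75
Check: goods available $9,535.00 = COGS $3,114.25 + ending $6,420.75

Ending inventory = $6,420.75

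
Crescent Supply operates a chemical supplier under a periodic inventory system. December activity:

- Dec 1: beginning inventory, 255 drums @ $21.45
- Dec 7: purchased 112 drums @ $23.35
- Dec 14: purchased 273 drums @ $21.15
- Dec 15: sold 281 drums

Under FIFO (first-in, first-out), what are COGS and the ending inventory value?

Dec 15, 281 sold [FIFO — oldest first]: 255 @ $21.45 + 26 @ $23.35 = $6,076.85
Ending inventory: 86 @ $23.35 + 273 @ $21.15 = $7,782.05

COGS = $6,076.85; ending inventory = $7,782.05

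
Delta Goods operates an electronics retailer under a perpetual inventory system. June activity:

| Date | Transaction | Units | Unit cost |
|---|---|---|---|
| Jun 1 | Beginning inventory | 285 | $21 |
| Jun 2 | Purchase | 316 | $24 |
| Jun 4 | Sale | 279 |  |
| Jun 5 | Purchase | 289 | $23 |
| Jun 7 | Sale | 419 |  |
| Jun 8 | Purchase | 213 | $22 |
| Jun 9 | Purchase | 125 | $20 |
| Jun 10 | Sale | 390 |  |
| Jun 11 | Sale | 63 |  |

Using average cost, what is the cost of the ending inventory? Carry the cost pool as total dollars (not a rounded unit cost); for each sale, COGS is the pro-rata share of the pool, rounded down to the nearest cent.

After Jun 1: 285 on hand, pool $5,985.00 (≈ $21.0000 each)
After Jun 2: 601 on hand, pool $13,569.00 (≈ $22.5774 each)
Jun 4, sell 279: 279/601 × $13,569.00 → $6,299.08
After Jun 5: 611 on hand, pool $13,916.92 (≈ $22.7773 each)
Jun 7, sell 419: 419/611 × $13,916.92 → $9,543.68
After Jun 8: 405 on hand, pool $9,059.24 (≈ $22.3685 each)
After Jun 9: 530 on hand, pool $11,559.24 (≈ $21.8099 each)
Jun 10, sell 390: 390/530 × $11,559.24 → $8,505.85
Jun 11, sell 63: 63/140 × $3,053.39 → $1,374.02
Total COGS = $6,299.08 + $9,543.68 + $8,505.85 + $1,374.02 = $25,722.63
Ending inventory (cost pool remaining) = $1,679.37

Ending inventory = $1,679.37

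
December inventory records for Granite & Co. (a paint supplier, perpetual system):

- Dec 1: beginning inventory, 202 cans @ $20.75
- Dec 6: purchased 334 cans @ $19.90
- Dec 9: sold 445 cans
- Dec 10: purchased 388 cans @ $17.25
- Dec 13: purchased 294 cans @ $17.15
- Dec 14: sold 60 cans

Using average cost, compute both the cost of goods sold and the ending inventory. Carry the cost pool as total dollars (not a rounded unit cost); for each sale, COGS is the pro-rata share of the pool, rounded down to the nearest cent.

COGS = $10,051.73; ending inventory = $12,521.47

After Dec 1: 202 on hand, pool $4,191.50 (≈ $20.7500 each)
After Dec 6: 536 on hand, pool $10,838.10 (≈ $20.2203 each)
Dec 9, sell 445: 445/536 × $10,838.10 → $8,998.04
After Dec 10: 479 on hand, pool $8,533.06 (≈ $17.8143 each)
After Dec 13: 773 on hand, pool $13,575.16 (≈ $17.5617 each)
Dec 14, sell 60: 60/773 × $13,575.16 → $1,053.69
Total COGS = $8,998.04 + $1,053.69 = $10,051.73
Ending inventory (cost pool remaining) = $12,521.47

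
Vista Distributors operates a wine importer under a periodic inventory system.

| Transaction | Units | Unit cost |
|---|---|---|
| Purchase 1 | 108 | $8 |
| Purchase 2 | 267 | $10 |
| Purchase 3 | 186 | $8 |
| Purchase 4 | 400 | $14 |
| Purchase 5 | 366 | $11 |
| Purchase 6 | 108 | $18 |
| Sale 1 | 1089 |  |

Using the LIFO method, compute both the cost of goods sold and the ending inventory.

Sale 1 (1089) [LIFO — newest first]: 108 @ $18 + 366 @ $11 + 400 @ $14 + 186 @ $8 + 29 @ $10 = $13,348
Ending inventory: 108 @ $8 + 238 @ $10 = $3,244
Check: goods available $16,592 = COGS $13,348 + ending $3,244

COGS = $13,348; ending inventory = $3,244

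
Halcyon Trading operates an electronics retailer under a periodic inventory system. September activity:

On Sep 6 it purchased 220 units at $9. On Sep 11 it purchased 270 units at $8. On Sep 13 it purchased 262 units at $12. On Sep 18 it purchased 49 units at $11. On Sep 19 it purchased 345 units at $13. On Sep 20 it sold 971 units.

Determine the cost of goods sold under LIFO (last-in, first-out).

COGS = $10,733

Sep 20, 971 sold [LIFO — newest first]: 345 @ $13 + 49 @ $11 + 262 @ $12 + 270 @ $8 + 45 @ $9 = $10,733
Ending inventory: 175 @ $9 = $1,575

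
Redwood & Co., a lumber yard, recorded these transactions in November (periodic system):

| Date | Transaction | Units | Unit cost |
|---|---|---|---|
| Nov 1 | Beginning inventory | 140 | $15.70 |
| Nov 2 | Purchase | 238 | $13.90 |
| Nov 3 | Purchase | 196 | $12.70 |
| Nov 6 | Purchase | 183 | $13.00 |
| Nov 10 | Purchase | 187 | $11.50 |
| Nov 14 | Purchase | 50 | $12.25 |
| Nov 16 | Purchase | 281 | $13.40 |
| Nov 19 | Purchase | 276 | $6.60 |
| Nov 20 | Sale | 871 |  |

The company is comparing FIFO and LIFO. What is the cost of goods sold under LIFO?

COGS = $9,351.00

FIFO COGS: 140 @ $15.70 + 238 @ $13.90 + 196 @ $12.70 + 183 @ $13.00 + 114 @ $11.50 = $11,685.40
LIFO COGS: 276 @ $6.60 + 281 @ $13.40 + 50 @ $12.25 + 187 @ $11.50 + 77 @ $13.00 = $9,351.00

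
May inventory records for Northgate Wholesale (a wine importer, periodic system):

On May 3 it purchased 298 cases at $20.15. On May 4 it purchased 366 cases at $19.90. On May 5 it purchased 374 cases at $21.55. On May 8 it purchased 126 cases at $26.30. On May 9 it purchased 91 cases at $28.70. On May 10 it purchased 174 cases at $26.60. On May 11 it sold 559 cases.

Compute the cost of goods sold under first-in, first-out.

May 11, 559 sold [FIFO — oldest first]: 298 @ $20.15 + 261 @ $19.90 = $11,198.60
Ending inventory: 105 @ $19.90 + 374 @ $21.55 + 126 @ $26.30 + 91 @ $28.70 + 174 @ $26.60 = $20,703.10

COGS = $11,198.60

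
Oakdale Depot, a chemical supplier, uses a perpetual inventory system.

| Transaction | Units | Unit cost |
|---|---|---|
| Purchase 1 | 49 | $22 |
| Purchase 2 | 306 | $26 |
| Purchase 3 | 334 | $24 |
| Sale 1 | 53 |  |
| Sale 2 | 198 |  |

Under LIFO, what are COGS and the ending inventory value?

Sale 1 (53) [LIFO — newest first]: 53 @ $24 = $1,272
Sale 2 (198) [LIFO — newest first]: 198 @ $24 = $4,752
Total COGS = $1,272 + $4,752 = $6,024
Ending inventory: 49 @ $22 + 306 @ $26 + 83 @ $24 = $11,026
Check: goods available $17,050 = COGS $6,024 + ending $11,026

COGS = $6,024; ending inventory = $11,026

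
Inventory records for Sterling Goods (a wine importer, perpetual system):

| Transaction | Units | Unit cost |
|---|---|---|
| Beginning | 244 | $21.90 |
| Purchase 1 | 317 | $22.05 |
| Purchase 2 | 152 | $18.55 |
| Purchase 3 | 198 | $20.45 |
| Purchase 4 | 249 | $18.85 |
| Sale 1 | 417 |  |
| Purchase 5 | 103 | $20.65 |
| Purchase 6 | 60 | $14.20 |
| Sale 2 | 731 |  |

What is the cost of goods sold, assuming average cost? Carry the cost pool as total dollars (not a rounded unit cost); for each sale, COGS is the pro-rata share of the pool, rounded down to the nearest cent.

After Beginning: 244 on hand, pool $5,343.60 (≈ $21.9000 each)
After Purchase 1: 561 on hand, pool $12,333.45 (≈ $21.9848 each)
After Purchase 2: 713 on hand, pool $15,153.05 (≈ $21.2525 each)
After Purchase 3: 911 on hand, pool $19,202.15 (≈ $21.0781 each)
After Purchase 4: 1160 on hand, pool $23,895.80 (≈ $20.5998 each)
Sale 1, sell 417: 417/1160 × $23,895.80 → $8,590.12
After Purchase 5: 846 on hand, pool $17,432.63 (≈ $20.6059 each)
After Purchase 6: 906 on hand, pool $18,284.63 (≈ $20.1817 each)
Sale 2, sell 731: 731/906 × $18,284.63 → $14,752.83
Total COGS = $8,590.12 + $14,752.83 = $23,342.95
Ending inventory (cost pool remaining) = $3,531.80
Check: goods available $26,874.75 = COGS $23,342.95 + ending $3,531.80

COGS = $23,342.95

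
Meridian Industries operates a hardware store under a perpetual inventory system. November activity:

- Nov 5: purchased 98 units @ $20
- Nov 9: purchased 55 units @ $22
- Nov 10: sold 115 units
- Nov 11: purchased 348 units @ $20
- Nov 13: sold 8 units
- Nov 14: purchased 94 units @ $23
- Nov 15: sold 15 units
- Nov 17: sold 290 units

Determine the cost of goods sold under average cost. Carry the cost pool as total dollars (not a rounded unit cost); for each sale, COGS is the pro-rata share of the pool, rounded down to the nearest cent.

COGS = $8,842.75

After Nov 5: 98 on hand, pool $1,960.00 (≈ $20.0000 each)
After Nov 9: 153 on hand, pool $3,170.00 (≈ $20.7190 each)
Nov 10, sell 115: 115/153 × $3,170.00 → $2,382.67
After Nov 11: 386 on hand, pool $7,747.33 (≈ $20.0708 each)
Nov 13, sell 8: 8/386 × $7,747.33 → $160.56
After Nov 14: 472 on hand, pool $9,748.77 (≈ $20.6542 each)
Nov 15, sell 15: 15/472 × $9,748.77 → $309.81
Nov 17, sell 290: 290/457 × $9,438.96 → $5,989.71
Total COGS = $2,382.67 + $160.56 + $309.81 + $5,989.71 = $8,842.75
Ending inventory (cost pool remaining) = $3,449.25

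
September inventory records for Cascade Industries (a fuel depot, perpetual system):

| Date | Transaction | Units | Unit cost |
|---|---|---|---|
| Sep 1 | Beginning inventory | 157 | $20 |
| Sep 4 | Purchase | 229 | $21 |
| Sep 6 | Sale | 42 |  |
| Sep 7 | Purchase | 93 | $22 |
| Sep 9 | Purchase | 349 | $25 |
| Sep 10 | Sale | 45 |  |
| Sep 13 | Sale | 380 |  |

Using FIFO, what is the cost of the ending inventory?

Sep 6, 42 sold [FIFO — oldest first]: 42 @ $20 = $840
Sep 10, 45 sold [FIFO — oldest first]: 45 @ $20 = $900
Sep 13, 380 sold [FIFO — oldest first]: 70 @ $20 + 229 @ $21 + 81 @ $22 = $7,991
Total COGS = $840 + $900 + $7,991 = $9,731
Ending inventory: 12 @ $22 + 349 @ $25 = $8,989
Check: goods available $18,720 = COGS $9,731 + ending $8,989

Ending inventory = $8,989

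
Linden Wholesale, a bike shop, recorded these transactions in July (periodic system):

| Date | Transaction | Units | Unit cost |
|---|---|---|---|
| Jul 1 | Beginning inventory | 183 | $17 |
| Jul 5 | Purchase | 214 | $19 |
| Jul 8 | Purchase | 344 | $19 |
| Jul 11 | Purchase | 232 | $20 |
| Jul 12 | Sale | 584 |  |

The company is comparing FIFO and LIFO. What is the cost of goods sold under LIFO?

COGS = $11,328

FIFO COGS: 183 @ $17 + 214 @ $19 + 187 @ $19 = $10,730
LIFO COGS: 232 @ $20 + 344 @ $19 + 8 @ $19 = $11,328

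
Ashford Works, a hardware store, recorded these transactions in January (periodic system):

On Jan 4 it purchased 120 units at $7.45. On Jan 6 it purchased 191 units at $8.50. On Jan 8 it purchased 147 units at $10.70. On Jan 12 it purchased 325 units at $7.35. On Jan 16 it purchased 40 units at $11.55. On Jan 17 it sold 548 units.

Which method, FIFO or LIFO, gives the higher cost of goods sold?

FIFO

FIFO COGS: 120 @ $7.45 + 191 @ $8.50 + 147 @ $10.70 + 90 @ $7.35 = $4,751.90
LIFO COGS: 40 @ $11.55 + 325 @ $7.35 + 147 @ $10.70 + 36 @ $8.50 = $4,729.65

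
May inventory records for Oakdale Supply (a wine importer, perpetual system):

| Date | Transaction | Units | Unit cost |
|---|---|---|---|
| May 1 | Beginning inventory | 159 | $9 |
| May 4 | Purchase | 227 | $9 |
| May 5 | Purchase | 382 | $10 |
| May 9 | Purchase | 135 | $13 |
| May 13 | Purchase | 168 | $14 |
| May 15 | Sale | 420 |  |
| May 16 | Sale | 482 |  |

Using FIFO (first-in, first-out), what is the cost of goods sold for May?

COGS = $9,036

May 15, 420 sold [FIFO — oldest first]: 159 @ $9 + 227 @ $9 + 34 @ $10 = $3,814
May 16, 482 sold [FIFO — oldest first]: 348 @ $10 + 134 @ $13 = $5,222
Total COGS = $3,814 + $5,222 = $9,036
Ending inventory: 1 @ $13 + 168 @ $14 = $2,365
Check: goods available $11,401 = COGS $9,036 + ending $2,365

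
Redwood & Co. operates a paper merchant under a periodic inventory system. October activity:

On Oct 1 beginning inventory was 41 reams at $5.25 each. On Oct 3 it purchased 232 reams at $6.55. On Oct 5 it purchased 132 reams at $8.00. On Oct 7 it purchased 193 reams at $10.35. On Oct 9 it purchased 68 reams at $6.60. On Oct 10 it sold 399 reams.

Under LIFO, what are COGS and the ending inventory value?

Oct 10, 399 sold [LIFO — newest first]: 68 @ $6.60 + 193 @ $10.35 + 132 @ $8.00 + 6 @ $6.55 = $3,541.65
Ending inventory: 41 @ $5.25 + 226 @ $6.55 = $1,695.55

COGS = $3,541.65; ending inventory = $1,695.55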